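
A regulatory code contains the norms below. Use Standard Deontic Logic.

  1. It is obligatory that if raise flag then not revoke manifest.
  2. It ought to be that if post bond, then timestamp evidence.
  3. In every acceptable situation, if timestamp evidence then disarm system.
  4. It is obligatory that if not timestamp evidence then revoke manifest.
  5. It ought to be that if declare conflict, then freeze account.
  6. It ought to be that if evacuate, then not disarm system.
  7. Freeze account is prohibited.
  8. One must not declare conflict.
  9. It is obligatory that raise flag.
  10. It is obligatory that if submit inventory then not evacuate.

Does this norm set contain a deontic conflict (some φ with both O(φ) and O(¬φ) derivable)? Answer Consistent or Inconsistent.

Premise 5 is O(declare_conflict → freeze_account), but O(declare_conflict) is not derivable from the premises, so it does not yield O(freeze_account).
So O(freeze_account) is not derivable, and the apparent clash with O(¬freeze_account) does not arise.
A world satisfying every obligation exists (e.g. declare_conflict=false, disarm_system=true, evacuate=false, freeze_account=false, post_bond=false, raise_flag=true, revoke_manifest=false, submit_inventory=false, timestamp_evidence=true); no atom is both obligatory and forbidden, so the set is consistent.

Consistent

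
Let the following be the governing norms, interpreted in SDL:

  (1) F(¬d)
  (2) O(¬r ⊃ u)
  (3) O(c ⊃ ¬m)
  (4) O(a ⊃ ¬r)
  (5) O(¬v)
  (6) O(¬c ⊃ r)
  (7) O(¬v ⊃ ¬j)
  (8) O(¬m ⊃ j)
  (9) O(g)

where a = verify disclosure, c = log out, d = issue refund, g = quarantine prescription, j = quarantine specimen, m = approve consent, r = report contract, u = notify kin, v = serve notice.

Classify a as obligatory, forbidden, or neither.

Premise 5 gives O(¬v).
Applying K to premise 7 (O(¬v ⊃ ¬j)) and O(¬v) yields O(¬j).
The contrapositive of premise 8 (O(¬m ⊃ j)) is O(¬j ⊃ m), and O(¬j) is already established, so O(m).
Premise 3, O(c ⊃ ¬m), contraposes to O(m ⊃ ¬c); with O(m) we get O(¬c).
Applying K to premise 6 (O(¬c ⊃ r)) and O(¬c) yields O(r).
The contrapositive of premise 4 (O(a ⊃ ¬r)) is O(r ⊃ ¬a), and O(r) is already established, so O(¬a).
Premises 1, 2, 9 do not contribute to this derivation.
Thus O(¬a), which is F(a): a is forbidden.

Forbidden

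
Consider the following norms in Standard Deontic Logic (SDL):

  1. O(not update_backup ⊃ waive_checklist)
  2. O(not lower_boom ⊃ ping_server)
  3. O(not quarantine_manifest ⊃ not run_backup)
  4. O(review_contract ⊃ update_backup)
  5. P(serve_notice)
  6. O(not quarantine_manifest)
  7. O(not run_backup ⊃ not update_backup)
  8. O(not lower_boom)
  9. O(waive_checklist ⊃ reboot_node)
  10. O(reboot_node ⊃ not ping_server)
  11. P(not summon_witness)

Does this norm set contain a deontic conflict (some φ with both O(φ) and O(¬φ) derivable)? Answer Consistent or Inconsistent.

Premise 8 states O(not lower_boom) outright.
Premise 2 is O(not lower_boom ⊃ ping_server); since O(not lower_boom), deontic closure gives O(ping_server).
Premise 10, O(reboot_node ⊃ not ping_server), contraposes to O(ping_server ⊃ not reboot_node); with O(ping_server) we get O(not reboot_node).
The contrapositive of premise 9 (O(waive_checklist ⊃ reboot_node)) is O(not reboot_node ⊃ not waive_checklist), and O(not reboot_node) is already established, so O(not waive_checklist).
The contrapositive of premise 1 (O(not update_backup ⊃ waive_checklist)) is O(not waive_checklist ⊃ update_backup), and O(not waive_checklist) is already established, so O(update_backup).
Premise 7, O(not run_backup ⊃ not update_backup), contraposes to O(update_backup ⊃ run_backup); with O(update_backup) we get O(run_backup).
Premise 3, O(not quarantine_manifest ⊃ not run_backup), contraposes to O(run_backup ⊃ quarantine_manifest); with O(run_backup) we get O(quarantine_manifest).
However, premise 6 gives O(not quarantine_manifest).
We now have both O(quarantine_manifest) and O(not quarantine_manifest) — quarantine_manifest is simultaneously obligatory and forbidden, violating the D-axiom.

Inconsistent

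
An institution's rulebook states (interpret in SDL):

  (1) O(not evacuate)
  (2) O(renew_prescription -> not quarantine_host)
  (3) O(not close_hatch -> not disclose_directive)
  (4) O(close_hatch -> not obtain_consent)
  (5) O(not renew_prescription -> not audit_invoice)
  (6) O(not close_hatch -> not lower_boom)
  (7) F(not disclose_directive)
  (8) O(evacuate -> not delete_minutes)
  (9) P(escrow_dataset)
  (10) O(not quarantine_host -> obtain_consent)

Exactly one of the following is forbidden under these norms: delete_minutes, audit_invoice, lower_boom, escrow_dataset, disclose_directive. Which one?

audit_invoice

Premise 7 is F(not disclose_directive), i.e. O(disclose_directive).
Premise 3, O(not close_hatch -> not disclose_directive), contraposes to O(disclose_directive -> close_hatch); with O(disclose_directive) we get O(close_hatch).
Applying K to premise 4 (O(close_hatch -> not obtain_consent)) and O(close_hatch) yields O(not obtain_consent).
Premise 10, O(not quarantine_host -> obtain_consent), contraposes to O(not obtain_consent -> quarantine_host); with O(not obtain_consent) we get O(quarantine_host).
The contrapositive of premise 2 (O(renew_prescription -> not quarantine_host)) is O(quarantine_host -> not renew_prescription), and O(quarantine_host) is already established, so O(not renew_prescription).
Premise 5 is O(not renew_prescription -> not audit_invoice); since O(not renew_prescription), deontic closure gives O(not audit_invoice).
So O(not audit_invoice) holds, i.e. audit_invoice is forbidden. None of the other listed options is forbidden under the premises.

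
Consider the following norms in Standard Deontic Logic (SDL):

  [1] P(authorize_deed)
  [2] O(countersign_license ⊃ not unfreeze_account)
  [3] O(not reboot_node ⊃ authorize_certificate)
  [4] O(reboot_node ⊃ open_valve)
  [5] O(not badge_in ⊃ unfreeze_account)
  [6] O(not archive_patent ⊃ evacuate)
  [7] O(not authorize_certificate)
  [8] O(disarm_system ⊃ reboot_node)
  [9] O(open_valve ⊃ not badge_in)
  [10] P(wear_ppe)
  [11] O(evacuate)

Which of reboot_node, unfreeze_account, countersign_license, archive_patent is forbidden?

From premise 7 we have O(not authorize_certificate).
The contrapositive of premise 3 (O(not reboot_node ⊃ authorize_certificate)) is O(not authorize_certificate ⊃ reboot_node), and O(not authorize_certificate) is already established, so O(reboot_node).
With premise 4, O(reboot_node ⊃ open_valve), the K-axiom yields O(open_valve).
Applying K to premise 9 (O(open_valve ⊃ not badge_in)) and O(open_valve) yields O(not badge_in).
With premise 5, O(not badge_in ⊃ unfreeze_account), the K-axiom yields O(unfreeze_account).
The contrapositive of premise 2 (O(countersign_license ⊃ not unfreeze_account)) is O(unfreeze_account ⊃ not countersign_license), and O(unfreeze_account) is already established, so O(not countersign_license).
So O(not countersign_license) holds, i.e. countersign_license is forbidden. None of the other listed options is forbidden under the premises.

countersign_license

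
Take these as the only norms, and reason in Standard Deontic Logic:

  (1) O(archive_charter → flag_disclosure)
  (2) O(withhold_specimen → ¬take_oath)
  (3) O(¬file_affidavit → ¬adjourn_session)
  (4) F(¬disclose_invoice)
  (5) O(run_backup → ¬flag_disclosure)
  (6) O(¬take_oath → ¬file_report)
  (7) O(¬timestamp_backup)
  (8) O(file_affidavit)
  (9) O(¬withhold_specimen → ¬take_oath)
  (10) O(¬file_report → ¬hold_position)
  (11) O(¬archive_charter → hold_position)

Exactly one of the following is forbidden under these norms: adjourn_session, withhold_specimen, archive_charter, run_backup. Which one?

Premises 2 and 9 cover both cases: O(withhold_specimen → ¬take_oath) and O(¬withhold_specimen → ¬take_oath). Since withhold_specimen ∨ ¬withhold_specimen is a tautology, O(¬take_oath) follows.
From O(¬take_oath) and premise 6, O(¬take_oath → ¬file_report), we obtain O(¬file_report).
With premise 10, O(¬file_report → ¬hold_position), the K-axiom yields O(¬hold_position).
Premise 11 is O(¬archive_charter → hold_position); contrapositively O(¬hold_position → archive_charter). Since O(¬hold_position) holds, K gives O(archive_charter).
Applying K to premise 1 (O(archive_charter → flag_disclosure)) and O(archive_charter) yields O(flag_disclosure).
The contrapositive of premise 5 (O(run_backup → ¬flag_disclosure)) is O(flag_disclosure → ¬run_backup), and O(flag_disclosure) is already established, so O(¬run_backup).
So O(¬run_backup) holds, i.e. run_backup is forbidden. None of the other listed options is forbidden under the premises.

run_backup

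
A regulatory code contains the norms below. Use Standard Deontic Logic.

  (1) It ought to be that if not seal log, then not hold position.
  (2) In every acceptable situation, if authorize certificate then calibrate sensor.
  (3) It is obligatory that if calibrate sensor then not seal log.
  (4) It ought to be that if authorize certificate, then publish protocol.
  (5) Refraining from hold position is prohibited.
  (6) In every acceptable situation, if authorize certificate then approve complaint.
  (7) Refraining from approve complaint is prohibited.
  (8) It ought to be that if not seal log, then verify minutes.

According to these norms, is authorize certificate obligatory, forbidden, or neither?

Forbidden

F(¬hold_position) at premise 5 means O(hold_position).
The contrapositive of premise 1 (O(¬seal_log → ¬hold_position)) is O(hold_position → seal_log), and O(hold_position) is already established, so O(seal_log).
Premise 3 is O(calibrate_sensor → ¬seal_log); contrapositively O(seal_log → ¬calibrate_sensor). Since O(seal_log) holds, K gives O(¬calibrate_sensor).
Premise 2, O(authorize_certificate → calibrate_sensor), contraposes to O(¬calibrate_sensor → ¬authorize_certificate); with O(¬calibrate_sensor) we get O(¬authorize_certificate).
Premises 4, 6, 7, 8 do not contribute to this derivation.
Thus O(¬authorize_certificate), which is F(authorize_certificate): authorize_certificate is forbidden.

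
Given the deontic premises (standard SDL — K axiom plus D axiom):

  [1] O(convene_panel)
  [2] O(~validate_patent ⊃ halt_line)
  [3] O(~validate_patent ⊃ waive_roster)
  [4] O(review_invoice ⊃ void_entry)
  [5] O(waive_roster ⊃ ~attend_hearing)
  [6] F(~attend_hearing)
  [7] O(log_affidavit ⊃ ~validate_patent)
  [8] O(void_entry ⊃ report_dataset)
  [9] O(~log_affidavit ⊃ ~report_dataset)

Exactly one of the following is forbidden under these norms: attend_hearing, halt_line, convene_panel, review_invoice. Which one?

Premise 6 is F(~attend_hearing), i.e. O(attend_hearing).
Premise 5 is O(waive_roster ⊃ ~attend_hearing); contrapositively O(attend_hearing ⊃ ~waive_roster). Since O(attend_hearing) holds, K gives O(~waive_roster).
Premise 3 is O(~validate_patent ⊃ waive_roster); contrapositively O(~waive_roster ⊃ validate_patent). Since O(~waive_roster) holds, K gives O(validate_patent).
Premise 7 is O(log_affidavit ⊃ ~validate_patent); contrapositively O(validate_patent ⊃ ~log_affidavit). Since O(validate_patent) holds, K gives O(~log_affidavit).
With premise 9, O(~log_affidavit ⊃ ~report_dataset), the K-axiom yields O(~report_dataset).
Premise 8 is O(void_entry ⊃ report_dataset); contrapositively O(~report_dataset ⊃ ~void_entry). Since O(~report_dataset) holds, K gives O(~void_entry).
Premise 4 is O(review_invoice ⊃ void_entry); contrapositively O(~void_entry ⊃ ~review_invoice). Since O(~void_entry) holds, K gives O(~review_invoice).
So O(~review_invoice) holds, i.e. review_invoice is forbidden. None of the other listed options is forbidden under the premises.

review_invoice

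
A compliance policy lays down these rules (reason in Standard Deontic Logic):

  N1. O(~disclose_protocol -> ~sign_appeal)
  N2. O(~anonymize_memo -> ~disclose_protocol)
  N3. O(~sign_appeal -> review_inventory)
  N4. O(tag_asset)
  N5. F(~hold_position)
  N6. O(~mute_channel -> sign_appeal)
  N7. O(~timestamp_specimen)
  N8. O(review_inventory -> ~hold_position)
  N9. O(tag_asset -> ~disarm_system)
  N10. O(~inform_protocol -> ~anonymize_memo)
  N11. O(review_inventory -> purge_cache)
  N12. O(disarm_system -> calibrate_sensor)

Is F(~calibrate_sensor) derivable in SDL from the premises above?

No

Premise 12 is O(disarm_system -> calibrate_sensor), but O(disarm_system) is not derivable from the premises, so it does not yield O(calibrate_sensor).
No other premise forces O(calibrate_sensor). An ideal world satisfying every premise can still have ~calibrate_sensor true, so F(~calibrate_sensor) is not derivable.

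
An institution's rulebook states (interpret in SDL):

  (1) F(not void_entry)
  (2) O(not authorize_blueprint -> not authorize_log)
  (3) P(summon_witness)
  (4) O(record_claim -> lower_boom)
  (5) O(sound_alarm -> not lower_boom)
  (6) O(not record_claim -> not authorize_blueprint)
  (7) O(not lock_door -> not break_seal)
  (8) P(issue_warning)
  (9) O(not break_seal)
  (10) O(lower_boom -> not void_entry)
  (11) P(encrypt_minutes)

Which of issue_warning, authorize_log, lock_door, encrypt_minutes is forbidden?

Premise 1 is F(not void_entry), i.e. O(void_entry).
Premise 10, O(lower_boom -> not void_entry), contraposes to O(void_entry -> not lower_boom); with O(void_entry) we get O(not lower_boom).
The contrapositive of premise 4 (O(record_claim -> lower_boom)) is O(not lower_boom -> not record_claim), and O(not lower_boom) is already established, so O(not record_claim).
From O(not record_claim) and premise 6, O(not record_claim -> not authorize_blueprint), we obtain O(not authorize_blueprint).
With premise 2, O(not authorize_blueprint -> not authorize_log), the K-axiom yields O(not authorize_log).
So O(not authorize_log) holds, i.e. authorize_log is forbidden. None of the other listed options is forbidden under the premises.

authorize_log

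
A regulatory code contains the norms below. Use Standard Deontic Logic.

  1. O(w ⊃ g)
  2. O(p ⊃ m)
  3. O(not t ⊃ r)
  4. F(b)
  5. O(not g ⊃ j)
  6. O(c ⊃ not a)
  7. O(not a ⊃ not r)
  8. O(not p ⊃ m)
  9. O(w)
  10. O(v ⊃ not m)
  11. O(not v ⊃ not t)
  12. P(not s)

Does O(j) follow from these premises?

No

Premise 5 is O(not g ⊃ j), but O(not g) is not derivable from the premises, so it does not yield O(j).
No other premise forces O(j). An ideal world satisfying every premise can still have j false, so O(j) is not derivable.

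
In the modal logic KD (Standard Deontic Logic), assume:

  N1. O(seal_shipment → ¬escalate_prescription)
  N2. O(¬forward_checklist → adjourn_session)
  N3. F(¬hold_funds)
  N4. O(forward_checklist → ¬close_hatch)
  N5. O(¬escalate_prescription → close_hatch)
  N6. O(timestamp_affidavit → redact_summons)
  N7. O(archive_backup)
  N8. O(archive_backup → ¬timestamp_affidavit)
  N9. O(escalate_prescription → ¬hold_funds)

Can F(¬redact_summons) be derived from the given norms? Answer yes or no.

Premise 6 is O(timestamp_affidavit → redact_summons), but O(timestamp_affidavit) is not derivable from the premises, so it does not yield O(redact_summons).
No other premise forces O(redact_summons). An ideal world satisfying every premise can still have ¬redact_summons true, so F(¬redact_summons) is not derivable.

No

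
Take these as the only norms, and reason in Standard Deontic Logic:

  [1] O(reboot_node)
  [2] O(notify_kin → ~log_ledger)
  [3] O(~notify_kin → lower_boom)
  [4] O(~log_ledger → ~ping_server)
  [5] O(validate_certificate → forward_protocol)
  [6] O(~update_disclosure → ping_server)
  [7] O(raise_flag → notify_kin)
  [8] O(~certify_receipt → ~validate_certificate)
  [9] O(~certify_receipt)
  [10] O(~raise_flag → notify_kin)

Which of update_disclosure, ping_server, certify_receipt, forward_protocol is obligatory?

Premises 7 and 10 cover both cases: O(raise_flag → notify_kin) and O(~raise_flag → notify_kin). Since raise_flag ∨ ~raise_flag is a tautology, O(notify_kin) follows.
Premise 2 is O(notify_kin → ~log_ledger); since O(notify_kin), deontic closure gives O(~log_ledger).
With premise 4, O(~log_ledger → ~ping_server), the K-axiom yields O(~ping_server).
The contrapositive of premise 6 (O(~update_disclosure → ping_server)) is O(~ping_server → update_disclosure), and O(~ping_server) is already established, so O(update_disclosure).
So O(update_disclosure) holds — update_disclosure is obligatory. None of the other listed options is made obligatory by any chain of premises.

update_disclosure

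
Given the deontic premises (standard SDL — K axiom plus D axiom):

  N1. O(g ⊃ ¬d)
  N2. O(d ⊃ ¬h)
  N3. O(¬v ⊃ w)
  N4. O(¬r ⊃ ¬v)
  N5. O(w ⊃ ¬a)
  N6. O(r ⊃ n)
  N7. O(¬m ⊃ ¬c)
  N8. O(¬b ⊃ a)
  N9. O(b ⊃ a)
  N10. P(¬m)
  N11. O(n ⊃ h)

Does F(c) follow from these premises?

Premise 7 is O(¬m ⊃ ¬c), but O(¬m) is not derivable from the premises (the permission P(¬m) asserts only ¬O(m), not O(¬m)), so it does not yield O(¬c).
No other premise forces O(¬c). An ideal world satisfying every premise can still have c true, so F(c) is not derivable.

No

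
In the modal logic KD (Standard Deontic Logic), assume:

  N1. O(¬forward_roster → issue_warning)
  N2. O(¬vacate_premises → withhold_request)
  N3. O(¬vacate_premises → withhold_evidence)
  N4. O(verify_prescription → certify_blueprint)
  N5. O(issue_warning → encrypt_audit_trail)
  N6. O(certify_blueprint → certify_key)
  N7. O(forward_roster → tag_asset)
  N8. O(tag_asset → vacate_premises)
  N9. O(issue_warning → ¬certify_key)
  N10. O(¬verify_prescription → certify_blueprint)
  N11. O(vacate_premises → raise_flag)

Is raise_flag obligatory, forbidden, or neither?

Premises 10 and 4 cover both cases: O(¬verify_prescription → certify_blueprint) and O(verify_prescription → certify_blueprint). Since ¬verify_prescription ∨ verify_prescription is a tautology, O(certify_blueprint) follows.
From O(certify_blueprint) and premise 6, O(certify_blueprint → certify_key), we obtain O(certify_key).
The contrapositive of premise 9 (O(issue_warning → ¬certify_key)) is O(certify_key → ¬issue_warning), and O(certify_key) is already established, so O(¬issue_warning).
Premise 1, O(¬forward_roster → issue_warning), contraposes to O(¬issue_warning → forward_roster); with O(¬issue_warning) we get O(forward_roster).
With premise 7, O(forward_roster → tag_asset), the K-axiom yields O(tag_asset).
Applying K to premise 8 (O(tag_asset → vacate_premises)) and O(tag_asset) yields O(vacate_premises).
From O(vacate_premises) and premise 11, O(vacate_premises → raise_flag), we obtain O(raise_flag).
Premises 2, 3, 5 do not contribute to this derivation.
Hence raise_flag is obligatory.

Obligatory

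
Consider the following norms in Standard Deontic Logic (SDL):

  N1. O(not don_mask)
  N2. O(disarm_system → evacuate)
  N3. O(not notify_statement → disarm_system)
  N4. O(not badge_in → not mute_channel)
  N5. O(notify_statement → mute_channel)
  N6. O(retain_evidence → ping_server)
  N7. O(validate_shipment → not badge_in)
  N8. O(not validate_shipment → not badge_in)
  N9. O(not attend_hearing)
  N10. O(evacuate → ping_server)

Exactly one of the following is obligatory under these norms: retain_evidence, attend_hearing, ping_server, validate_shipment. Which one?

By case analysis on not validate_shipment: premise 8 gives O(not validate_shipment → not badge_in) and premise 7 gives O(validate_shipment → not badge_in), so O(not badge_in) either way.
Applying K to premise 4 (O(not badge_in → not mute_channel)) and O(not badge_in) yields O(not mute_channel).
Premise 5, O(notify_statement → mute_channel), contraposes to O(not mute_channel → not notify_statement); with O(not mute_channel) we get O(not notify_statement).
Premise 3 is O(not notify_statement → disarm_system); since O(not notify_statement), deontic closure gives O(disarm_system).
With premise 2, O(disarm_system → evacuate), the K-axiom yields O(evacuate).
With premise 10, O(evacuate → ping_server), the K-axiom yields O(ping_server).
So O(ping_server) holds — ping_server is obligatory. None of the other listed options is made obligatory by any chain of premises.

ping_server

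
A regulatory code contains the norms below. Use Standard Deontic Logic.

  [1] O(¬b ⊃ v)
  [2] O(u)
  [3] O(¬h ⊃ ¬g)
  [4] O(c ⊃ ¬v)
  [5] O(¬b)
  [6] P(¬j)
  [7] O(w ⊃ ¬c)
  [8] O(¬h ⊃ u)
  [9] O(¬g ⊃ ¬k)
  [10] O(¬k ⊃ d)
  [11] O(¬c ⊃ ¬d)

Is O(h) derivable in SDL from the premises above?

Yes

Premise 5 states O(¬b) outright.
From O(¬b) and premise 1, O(¬b ⊃ v), we obtain O(v).
Premise 4, O(c ⊃ ¬v), contraposes to O(v ⊃ ¬c); with O(v) we get O(¬c).
Premise 11 is O(¬c ⊃ ¬d); since O(¬c), deontic closure gives O(¬d).
The contrapositive of premise 10 (O(¬k ⊃ d)) is O(¬d ⊃ k), and O(¬d) is already established, so O(k).
Premise 9, O(¬g ⊃ ¬k), contraposes to O(k ⊃ g); with O(k) we get O(g).
Premise 3 is O(¬h ⊃ ¬g); contrapositively O(g ⊃ h). Since O(g) holds, K gives O(h).
Premises 2, 6, 7, 8 do not contribute to this derivation.
So O(h) follows.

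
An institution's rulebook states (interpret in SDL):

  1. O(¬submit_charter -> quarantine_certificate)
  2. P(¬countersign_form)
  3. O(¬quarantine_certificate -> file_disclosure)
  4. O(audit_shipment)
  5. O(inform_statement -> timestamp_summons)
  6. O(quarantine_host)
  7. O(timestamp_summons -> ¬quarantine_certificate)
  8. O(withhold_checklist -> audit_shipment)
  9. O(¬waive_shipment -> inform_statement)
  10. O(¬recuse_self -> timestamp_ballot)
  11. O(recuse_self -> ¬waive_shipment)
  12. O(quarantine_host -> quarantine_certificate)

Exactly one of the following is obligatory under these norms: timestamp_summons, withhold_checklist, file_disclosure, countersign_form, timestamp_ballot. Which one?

timestamp_ballot

Premise 6 gives O(quarantine_host).
From O(quarantine_host) and premise 12, O(quarantine_host -> quarantine_certificate), we obtain O(quarantine_certificate).
The contrapositive of premise 7 (O(timestamp_summons -> ¬quarantine_certificate)) is O(quarantine_certificate -> ¬timestamp_summons), and O(quarantine_certificate) is already established, so O(¬timestamp_summons).
Premise 5 is O(inform_statement -> timestamp_summons); contrapositively O(¬timestamp_summons -> ¬inform_statement). Since O(¬timestamp_summons) holds, K gives O(¬inform_statement).
Premise 9 is O(¬waive_shipment -> inform_statement); contrapositively O(¬inform_statement -> waive_shipment). Since O(¬inform_statement) holds, K gives O(waive_shipment).
Premise 11, O(recuse_self -> ¬waive_shipment), contraposes to O(waive_shipment -> ¬recuse_self); with O(waive_shipment) we get O(¬recuse_self).
Premise 10 is O(¬recuse_self -> timestamp_ballot); since O(¬recuse_self), deontic closure gives O(timestamp_ballot).
So O(timestamp_ballot) holds — timestamp_ballot is obligatory. None of the other listed options is made obligatory by any chain of premises.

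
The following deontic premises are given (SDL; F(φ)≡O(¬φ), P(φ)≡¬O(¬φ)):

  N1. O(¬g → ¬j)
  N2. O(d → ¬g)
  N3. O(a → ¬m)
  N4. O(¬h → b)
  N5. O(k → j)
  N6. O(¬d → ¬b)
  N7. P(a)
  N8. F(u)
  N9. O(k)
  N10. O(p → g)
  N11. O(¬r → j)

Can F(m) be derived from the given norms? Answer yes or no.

Premise 3 is O(a → ¬m), but O(a) is not derivable from the premises (the permission P(a) asserts only ¬O(¬a), not O(a)), so it does not yield O(¬m).
No other premise forces O(¬m). An ideal world satisfying every premise can still have m true, so F(m) is not derivable.

No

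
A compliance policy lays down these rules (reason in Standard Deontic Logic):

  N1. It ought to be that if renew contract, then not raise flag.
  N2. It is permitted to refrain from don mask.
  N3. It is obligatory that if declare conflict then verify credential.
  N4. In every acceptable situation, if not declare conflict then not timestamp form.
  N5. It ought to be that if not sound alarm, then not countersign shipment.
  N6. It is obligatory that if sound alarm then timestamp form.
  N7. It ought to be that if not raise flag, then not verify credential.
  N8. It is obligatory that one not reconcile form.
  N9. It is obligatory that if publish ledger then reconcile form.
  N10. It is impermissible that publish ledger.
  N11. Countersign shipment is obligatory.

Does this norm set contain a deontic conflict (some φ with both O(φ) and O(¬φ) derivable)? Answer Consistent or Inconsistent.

Consistent

Premise 9 is O(publish_ledger → reconcile_form), but O(publish_ledger) is not derivable from the premises, so it does not yield O(reconcile_form).
So O(reconcile_form) is not derivable, and the apparent clash with O(¬reconcile_form) does not arise.
A world satisfying every obligation exists (e.g. countersign_shipment=true, declare_conflict=true, don_mask=false, publish_ledger=false, raise_flag=true, reconcile_form=false, renew_contract=false, sound_alarm=true, timestamp_form=true, verify_credential=true); no atom is both obligatory and forbidden, so the set is consistent.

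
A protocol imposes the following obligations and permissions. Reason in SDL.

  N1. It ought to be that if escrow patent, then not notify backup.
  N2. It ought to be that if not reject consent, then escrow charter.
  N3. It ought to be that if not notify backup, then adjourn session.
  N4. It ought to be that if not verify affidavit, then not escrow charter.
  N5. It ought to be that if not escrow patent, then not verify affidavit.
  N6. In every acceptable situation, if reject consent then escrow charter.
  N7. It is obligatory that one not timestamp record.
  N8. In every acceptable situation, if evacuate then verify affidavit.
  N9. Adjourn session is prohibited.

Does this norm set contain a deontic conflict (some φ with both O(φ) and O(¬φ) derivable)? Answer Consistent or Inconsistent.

Inconsistent

Premises 2 and 6 are O(¬reject_consent → escrow_charter) and O(reject_consent → escrow_charter); every ideal world satisfies ¬reject_consent or reject_consent, so in either case escrow_charter holds — hence O(escrow_charter).
Premise 4, O(¬verify_affidavit → ¬escrow_charter), contraposes to O(escrow_charter → verify_affidavit); with O(escrow_charter) we get O(verify_affidavit).
The contrapositive of premise 5 (O(¬escrow_patent → ¬verify_affidavit)) is O(verify_affidavit → escrow_patent), and O(verify_affidavit) is already established, so O(escrow_patent).
From O(escrow_patent) and premise 1, O(escrow_patent → ¬notify_backup), we obtain O(¬notify_backup).
From O(¬notify_backup) and premise 3, O(¬notify_backup → adjourn_session), we obtain O(adjourn_session).
However, F(adjourn_session) at premise 9 amounts to O(¬adjourn_session).
We now have both O(adjourn_session) and O(¬adjourn_session) — adjourn_session is simultaneously obligatory and forbidden, violating the D-axiom.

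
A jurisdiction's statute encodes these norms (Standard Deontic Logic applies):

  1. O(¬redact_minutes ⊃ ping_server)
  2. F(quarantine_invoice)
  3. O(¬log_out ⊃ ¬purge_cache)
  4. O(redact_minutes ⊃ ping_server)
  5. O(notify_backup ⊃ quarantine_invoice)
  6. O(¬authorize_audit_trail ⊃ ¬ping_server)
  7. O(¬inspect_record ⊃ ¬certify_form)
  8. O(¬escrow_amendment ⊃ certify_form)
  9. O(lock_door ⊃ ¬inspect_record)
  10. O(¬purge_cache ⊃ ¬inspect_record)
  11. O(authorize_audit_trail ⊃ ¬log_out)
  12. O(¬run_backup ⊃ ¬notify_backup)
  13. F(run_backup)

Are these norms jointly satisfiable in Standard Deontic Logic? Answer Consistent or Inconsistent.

Premise 5 is O(notify_backup ⊃ quarantine_invoice), but O(notify_backup) is not derivable from the premises, so it does not yield O(quarantine_invoice).
So O(quarantine_invoice) is not derivable, and the apparent clash with O(¬quarantine_invoice) does not arise.
A world satisfying every obligation exists (e.g. authorize_audit_trail=true, certify_form=false, escrow_amendment=true, inspect_record=false, lock_door=false, log_out=false, notify_backup=false, ping_server=true, purge_cache=false, quarantine_invoice=false, redact_minutes=false, run_backup=false); no atom is both obligatory and forbidden, so the set is consistent.

Consistent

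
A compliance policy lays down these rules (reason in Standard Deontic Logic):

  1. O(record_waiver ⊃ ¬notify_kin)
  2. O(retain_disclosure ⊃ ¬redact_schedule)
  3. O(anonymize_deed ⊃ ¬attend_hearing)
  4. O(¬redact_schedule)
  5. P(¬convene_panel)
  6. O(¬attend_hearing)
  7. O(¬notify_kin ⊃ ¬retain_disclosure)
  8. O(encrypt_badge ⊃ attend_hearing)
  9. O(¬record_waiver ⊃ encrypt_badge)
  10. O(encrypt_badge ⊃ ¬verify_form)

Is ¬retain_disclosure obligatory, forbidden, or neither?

Obligatory

Premise 6 states O(¬attend_hearing) outright.
Premise 8 is O(encrypt_badge ⊃ attend_hearing); contrapositively O(¬attend_hearing ⊃ ¬encrypt_badge). Since O(¬attend_hearing) holds, K gives O(¬encrypt_badge).
The contrapositive of premise 9 (O(¬record_waiver ⊃ encrypt_badge)) is O(¬encrypt_badge ⊃ record_waiver), and O(¬encrypt_badge) is already established, so O(record_waiver).
Applying K to premise 1 (O(record_waiver ⊃ ¬notify_kin)) and O(record_waiver) yields O(¬notify_kin).
From O(¬notify_kin) and premise 7, O(¬notify_kin ⊃ ¬retain_disclosure), we obtain O(¬retain_disclosure).
Premises 2, 3, 4, 5, 10 do not contribute to this derivation.
Hence ¬retain_disclosure is obligatory.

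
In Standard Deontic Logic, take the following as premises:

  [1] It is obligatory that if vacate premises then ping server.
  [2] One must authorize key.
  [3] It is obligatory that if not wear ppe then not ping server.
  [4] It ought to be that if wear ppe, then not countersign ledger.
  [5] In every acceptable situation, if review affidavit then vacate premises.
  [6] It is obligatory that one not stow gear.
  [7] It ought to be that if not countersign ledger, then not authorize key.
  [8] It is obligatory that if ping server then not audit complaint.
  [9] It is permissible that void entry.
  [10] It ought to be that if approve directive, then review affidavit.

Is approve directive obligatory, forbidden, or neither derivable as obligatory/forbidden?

Forbidden

Premise 2 states O(authorize_key) outright.
The contrapositive of premise 7 (O(¬countersign_ledger → ¬authorize_key)) is O(authorize_key → countersign_ledger), and O(authorize_key) is already established, so O(countersign_ledger).
The contrapositive of premise 4 (O(wear_ppe → ¬countersign_ledger)) is O(countersign_ledger → ¬wear_ppe), and O(countersign_ledger) is already established, so O(¬wear_ppe).
Premise 3 is O(¬wear_ppe → ¬ping_server); since O(¬wear_ppe), deontic closure gives O(¬ping_server).
The contrapositive of premise 1 (O(vacate_premises → ping_server)) is O(¬ping_server → ¬vacate_premises), and O(¬ping_server) is already established, so O(¬vacate_premises).
The contrapositive of premise 5 (O(review_affidavit → vacate_premises)) is O(¬vacate_premises → ¬review_affidavit), and O(¬vacate_premises) is already established, so O(¬review_affidavit).
Premise 10 is O(approve_directive → review_affidavit); contrapositively O(¬review_affidavit → ¬approve_directive). Since O(¬review_affidavit) holds, K gives O(¬approve_directive).
Premises 6, 8, 9 do not contribute to this derivation.
Thus O(¬approve_directive), which is F(approve_directive): approve_directive is forbidden.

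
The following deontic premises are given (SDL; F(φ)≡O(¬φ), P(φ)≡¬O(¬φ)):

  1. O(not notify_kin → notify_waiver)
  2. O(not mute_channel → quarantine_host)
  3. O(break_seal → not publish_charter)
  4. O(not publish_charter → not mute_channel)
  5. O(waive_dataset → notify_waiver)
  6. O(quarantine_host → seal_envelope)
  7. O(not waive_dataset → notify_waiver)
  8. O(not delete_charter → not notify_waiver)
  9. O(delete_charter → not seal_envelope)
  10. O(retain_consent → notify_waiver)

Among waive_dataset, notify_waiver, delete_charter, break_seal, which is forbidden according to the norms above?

By case analysis on waive_dataset: premise 5 gives O(waive_dataset → notify_waiver) and premise 7 gives O(not waive_dataset → notify_waiver), so O(notify_waiver) either way.
Premise 8 is O(not delete_charter → not notify_waiver); contrapositively O(notify_waiver → delete_charter). Since O(notify_waiver) holds, K gives O(delete_charter).
With premise 9, O(delete_charter → not seal_envelope), the K-axiom yields O(not seal_envelope).
Premise 6 is O(quarantine_host → seal_envelope); contrapositively O(not seal_envelope → not quarantine_host). Since O(not seal_envelope) holds, K gives O(not quarantine_host).
Premise 2 is O(not mute_channel → quarantine_host); contrapositively O(not quarantine_host → mute_channel). Since O(not quarantine_host) holds, K gives O(mute_channel).
Premise 4 is O(not publish_charter → not mute_channel); contrapositively O(mute_channel → publish_charter). Since O(mute_channel) holds, K gives O(publish_charter).
Premise 3 is O(break_seal → not publish_charter); contrapositively O(publish_charter → not break_seal). Since O(publish_charter) holds, K gives O(not break_seal).
So O(not break_seal) holds, i.e. break_seal is forbidden. None of the other listed options is forbidden under the premises.

break_seal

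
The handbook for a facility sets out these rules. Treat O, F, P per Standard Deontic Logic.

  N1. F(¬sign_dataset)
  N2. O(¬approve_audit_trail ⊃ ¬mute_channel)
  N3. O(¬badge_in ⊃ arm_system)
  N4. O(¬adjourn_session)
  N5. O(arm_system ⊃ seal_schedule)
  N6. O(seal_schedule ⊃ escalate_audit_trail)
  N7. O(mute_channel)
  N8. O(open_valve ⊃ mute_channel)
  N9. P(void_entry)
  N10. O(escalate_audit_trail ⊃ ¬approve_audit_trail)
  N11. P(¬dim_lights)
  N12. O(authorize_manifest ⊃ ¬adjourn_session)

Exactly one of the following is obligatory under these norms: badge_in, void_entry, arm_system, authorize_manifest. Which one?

Premise 7 states O(mute_channel) outright.
Premise 2, O(¬approve_audit_trail ⊃ ¬mute_channel), contraposes to O(mute_channel ⊃ approve_audit_trail); with O(mute_channel) we get O(approve_audit_trail).
Premise 10 is O(escalate_audit_trail ⊃ ¬approve_audit_trail); contrapositively O(approve_audit_trail ⊃ ¬escalate_audit_trail). Since O(approve_audit_trail) holds, K gives O(¬escalate_audit_trail).
Premise 6, O(seal_schedule ⊃ escalate_audit_trail), contraposes to O(¬escalate_audit_trail ⊃ ¬seal_schedule); with O(¬escalate_audit_trail) we get O(¬seal_schedule).
Premise 5 is O(arm_system ⊃ seal_schedule); contrapositively O(¬seal_schedule ⊃ ¬arm_system). Since O(¬seal_schedule) holds, K gives O(¬arm_system).
The contrapositive of premise 3 (O(¬badge_in ⊃ arm_system)) is O(¬arm_system ⊃ badge_in), and O(¬arm_system) is already established, so O(badge_in).
So O(badge_in) holds — badge_in is obligatory. None of the other listed options is made obligatory by any chain of premises.

badge_in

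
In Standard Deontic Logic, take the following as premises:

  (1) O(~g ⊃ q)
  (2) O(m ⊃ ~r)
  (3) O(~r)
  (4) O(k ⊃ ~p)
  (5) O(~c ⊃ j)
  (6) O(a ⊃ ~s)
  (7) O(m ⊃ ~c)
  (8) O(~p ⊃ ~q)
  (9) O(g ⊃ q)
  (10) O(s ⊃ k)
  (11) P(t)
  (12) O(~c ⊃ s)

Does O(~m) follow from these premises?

Yes

Premises 9 and 1 are O(g ⊃ q) and O(~g ⊃ q); every ideal world satisfies g or ~g, so in either case q holds — hence O(q).
Premise 8, O(~p ⊃ ~q), contraposes to O(q ⊃ p); with O(q) we get O(p).
The contrapositive of premise 4 (O(k ⊃ ~p)) is O(p ⊃ ~k), and O(p) is already established, so O(~k).
Premise 10 is O(s ⊃ k); contrapositively O(~k ⊃ ~s). Since O(~k) holds, K gives O(~s).
Premise 12 is O(~c ⊃ s); contrapositively O(~s ⊃ c). Since O(~s) holds, K gives O(c).
Premise 7 is O(m ⊃ ~c); contrapositively O(c ⊃ ~m). Since O(c) holds, K gives O(~m).
Premises 2, 3, 5, 6, 11 do not contribute to this derivation.
So O(~m) follows.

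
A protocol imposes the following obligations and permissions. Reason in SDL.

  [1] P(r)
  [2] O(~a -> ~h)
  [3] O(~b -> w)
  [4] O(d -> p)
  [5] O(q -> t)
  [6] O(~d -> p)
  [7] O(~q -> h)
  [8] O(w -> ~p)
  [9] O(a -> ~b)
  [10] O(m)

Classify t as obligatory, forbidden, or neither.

Obligatory

Premises 6 and 4 are O(~d -> p) and O(d -> p); every ideal world satisfies ~d or d, so in either case p holds — hence O(p).
The contrapositive of premise 8 (O(w -> ~p)) is O(p -> ~w), and O(p) is already established, so O(~w).
Premise 3 is O(~b -> w); contrapositively O(~w -> b). Since O(~w) holds, K gives O(b).
Premise 9, O(a -> ~b), contraposes to O(b -> ~a); with O(b) we get O(~a).
Applying K to premise 2 (O(~a -> ~h)) and O(~a) yields O(~h).
Premise 7 is O(~q -> h); contrapositively O(~h -> q). Since O(~h) holds, K gives O(q).
From O(q) and premise 5, O(q -> t), we obtain O(t).
Premises 1, 10 do not contribute to this derivation.
Hence t is obligatory.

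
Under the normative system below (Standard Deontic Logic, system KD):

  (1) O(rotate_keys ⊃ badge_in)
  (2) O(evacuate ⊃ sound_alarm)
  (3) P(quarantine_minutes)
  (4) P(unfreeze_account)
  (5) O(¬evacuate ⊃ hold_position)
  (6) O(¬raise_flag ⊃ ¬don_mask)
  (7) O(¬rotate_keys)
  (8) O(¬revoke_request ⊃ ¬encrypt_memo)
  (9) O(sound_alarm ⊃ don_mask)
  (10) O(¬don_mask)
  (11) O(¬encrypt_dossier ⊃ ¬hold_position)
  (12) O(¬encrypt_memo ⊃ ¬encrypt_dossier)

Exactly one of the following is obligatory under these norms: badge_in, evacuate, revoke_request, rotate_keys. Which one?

revoke_request

Premise 10 states O(¬don_mask) outright.
Premise 9 is O(sound_alarm ⊃ don_mask); contrapositively O(¬don_mask ⊃ ¬sound_alarm). Since O(¬don_mask) holds, K gives O(¬sound_alarm).
Premise 2, O(evacuate ⊃ sound_alarm), contraposes to O(¬sound_alarm ⊃ ¬evacuate); with O(¬sound_alarm) we get O(¬evacuate).
Premise 5 is O(¬evacuate ⊃ hold_position); since O(¬evacuate), deontic closure gives O(hold_position).
Premise 11 is O(¬encrypt_dossier ⊃ ¬hold_position); contrapositively O(hold_position ⊃ encrypt_dossier). Since O(hold_position) holds, K gives O(encrypt_dossier).
Premise 12 is O(¬encrypt_memo ⊃ ¬encrypt_dossier); contrapositively O(encrypt_dossier ⊃ encrypt_memo). Since O(encrypt_dossier) holds, K gives O(encrypt_memo).
The contrapositive of premise 8 (O(¬revoke_request ⊃ ¬encrypt_memo)) is O(encrypt_memo ⊃ revoke_request), and O(encrypt_memo) is already established, so O(revoke_request).
So O(revoke_request) holds — revoke_request is obligatory. None of the other listed options is made obligatory by any chain of premises.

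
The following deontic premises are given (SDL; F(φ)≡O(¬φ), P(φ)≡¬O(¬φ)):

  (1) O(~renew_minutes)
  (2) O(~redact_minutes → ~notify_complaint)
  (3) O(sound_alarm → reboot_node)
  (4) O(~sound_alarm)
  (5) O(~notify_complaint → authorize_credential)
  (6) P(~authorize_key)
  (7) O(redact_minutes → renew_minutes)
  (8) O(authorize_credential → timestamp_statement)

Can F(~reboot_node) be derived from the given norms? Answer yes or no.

Premise 3 is O(sound_alarm → reboot_node), but O(sound_alarm) is not derivable from the premises, so it does not yield O(reboot_node).
No other premise forces O(reboot_node). An ideal world satisfying every premise can still have ~reboot_node true, so F(~reboot_node) is not derivable.

No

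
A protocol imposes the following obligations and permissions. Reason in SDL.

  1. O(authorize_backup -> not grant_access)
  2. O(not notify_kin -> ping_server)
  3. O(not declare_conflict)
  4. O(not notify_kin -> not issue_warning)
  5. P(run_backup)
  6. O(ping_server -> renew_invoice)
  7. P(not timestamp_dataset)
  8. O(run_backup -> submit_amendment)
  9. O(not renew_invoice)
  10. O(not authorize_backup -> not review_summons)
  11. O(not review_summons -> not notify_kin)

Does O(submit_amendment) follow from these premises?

No

Premise 8 is O(run_backup -> submit_amendment), but O(run_backup) is not derivable from the premises (the permission P(run_backup) asserts only not O(not run_backup), not O(run_backup)), so it does not yield O(submit_amendment).
No other premise forces O(submit_amendment). An ideal world satisfying every premise can still have submit_amendment false, so O(submit_amendment) is not derivable.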